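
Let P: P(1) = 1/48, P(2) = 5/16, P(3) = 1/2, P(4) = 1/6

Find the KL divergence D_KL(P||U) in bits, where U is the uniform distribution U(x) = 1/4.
0.4284 bits

U(i) = 1/4 for all i

D_KL(P||U) = Σ P(x) log₂(P(x) / (1/4))
           = Σ P(x) log₂(P(x)) + log₂(4)
           = log₂(4) - H(P)

H(P) = -Σ P(x) log₂(P(x)):
  -P(1)·log₂(P(1)) = -(1/48)·log₂(1/48) = 0.11635
  -P(2)·log₂(P(2)) = -(5/16)·log₂(5/16) = 0.52440
  -P(3)·log₂(P(3)) = -(1/2)·log₂(1/2) = 0.50000
  -P(4)·log₂(P(4)) = -(1/6)·log₂(1/6) = 0.43083
H(P) = 0.11635 + 0.52440 + 0.50000 + 0.43083 = 1.57158 bits

log₂(4) = 2.00000 bits

D_KL(P||U) = 2.00000 - 1.57158 = 0.42842 ≈ 0.4284 bits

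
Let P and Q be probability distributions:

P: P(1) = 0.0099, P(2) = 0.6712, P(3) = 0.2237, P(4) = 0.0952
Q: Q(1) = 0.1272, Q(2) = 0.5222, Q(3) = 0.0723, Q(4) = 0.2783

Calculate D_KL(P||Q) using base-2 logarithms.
0.4238 bits

D_KL(P||Q) = Σ P(x) log₂(P(x)/Q(x))

Computing term by term:
  P(1)·log₂(P(1)/Q(1)) = 0.0099·log₂(0.0099/0.1272) = -0.03647
  P(2)·log₂(P(2)/Q(2)) = 0.6712·log₂(0.6712/0.5222) = 0.24307
  P(3)·log₂(P(3)/Q(3)) = 0.2237·log₂(0.2237/0.0723) = 0.36452
  P(4)·log₂(P(4)/Q(4)) = 0.0952·log₂(0.0952/0.2783) = -0.14733

D_KL(P||Q) = -0.03647 + 0.24307 + 0.36452 - 0.14733 = 0.42379 ≈ 0.4238 bits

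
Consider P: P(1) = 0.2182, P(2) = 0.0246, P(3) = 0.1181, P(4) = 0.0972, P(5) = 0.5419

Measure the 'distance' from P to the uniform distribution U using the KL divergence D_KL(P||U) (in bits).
0.5414 bits

U(i) = 1/5 for all i

D_KL(P||U) = Σ P(x) log₂(P(x) / (1/5))
           = Σ P(x) log₂(P(x)) + log₂(5)
           = log₂(5) - H(P)

H(P) = -Σ P(x) log₂(P(x)):
  -P(1)·log₂(P(1)) = -(0.2182)·log₂(0.2182) = 0.47923
  -P(2)·log₂(P(2)) = -(0.0246)·log₂(0.0246) = 0.13149
  -P(3)·log₂(P(3)) = -(0.1181)·log₂(0.1181) = 0.36397
  -P(4)·log₂(P(4)) = -(0.0972)·log₂(0.0972) = 0.32687
  -P(5)·log₂(P(5)) = -(0.5419)·log₂(0.5419) = 0.47899
H(P) = 0.47923 + 0.13149 + 0.36397 + 0.32687 + 0.47899 = 1.78055 bits

log₂(5) = 2.32193 bits

D_KL(P||U) = 2.32193 - 1.78055 = 0.54138 ≈ 0.5414 bits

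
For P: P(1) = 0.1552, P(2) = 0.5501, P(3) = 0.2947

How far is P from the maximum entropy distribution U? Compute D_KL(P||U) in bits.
0.1740 bits

U(i) = 1/3 for all i

D_KL(P||U) = Σ P(x) log₂(P(x) / (1/3))
           = Σ P(x) log₂(P(x)) + log₂(3)
           = log₂(3) - H(P)

H(P) = -Σ P(x) log₂(P(x)):
  -P(1)·log₂(P(1)) = -(0.1552)·log₂(0.1552) = 0.41715
  -P(2)·log₂(P(2)) = -(0.5501)·log₂(0.5501) = 0.47432
  -P(3)·log₂(P(3)) = -(0.2947)·log₂(0.2947) = 0.51946
H(P) = 0.41715 + 0.47432 + 0.51946 = 1.41093 bits

log₂(3) = 1.58496 bits

D_KL(P||U) = 1.58496 - 1.41093 = 0.17403 ≈ 0.1740 bits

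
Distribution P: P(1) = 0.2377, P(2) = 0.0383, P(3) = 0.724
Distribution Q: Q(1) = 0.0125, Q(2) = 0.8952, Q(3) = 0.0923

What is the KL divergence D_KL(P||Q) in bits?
2.9873 bits

D_KL(P||Q) = Σ P(x) log₂(P(x)/Q(x))

Computing term by term:
  P(1)·log₂(P(1)/Q(1)) = 0.2377·log₂(0.2377/0.0125) = 1.01002
  P(2)·log₂(P(2)/Q(2)) = 0.0383·log₂(0.0383/0.8952) = -0.17414
  P(3)·log₂(P(3)/Q(3)) = 0.724·log₂(0.724/0.0923) = 2.15143

D_KL(P||Q) = 1.01002 - 0.17414 + 2.15143 = 2.98731 ≈ 2.9873 bits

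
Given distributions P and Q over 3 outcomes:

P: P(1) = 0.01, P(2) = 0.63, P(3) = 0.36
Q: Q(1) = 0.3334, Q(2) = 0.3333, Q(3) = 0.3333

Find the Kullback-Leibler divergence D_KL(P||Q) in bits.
0.5681 bits

D_KL(P||Q) = Σ P(x) log₂(P(x)/Q(x))

Computing term by term:
  P(1)·log₂(P(1)/Q(1)) = 0.01·log₂(0.01/0.3334) = -0.05059
  P(2)·log₂(P(2)/Q(2)) = 0.63·log₂(0.63/0.3333) = 0.57867
  P(3)·log₂(P(3)/Q(3)) = 0.36·log₂(0.36/0.3333) = 0.04002

D_KL(P||Q) = -0.05059 + 0.57867 + 0.04002 = 0.56810 ≈ 0.5681 bits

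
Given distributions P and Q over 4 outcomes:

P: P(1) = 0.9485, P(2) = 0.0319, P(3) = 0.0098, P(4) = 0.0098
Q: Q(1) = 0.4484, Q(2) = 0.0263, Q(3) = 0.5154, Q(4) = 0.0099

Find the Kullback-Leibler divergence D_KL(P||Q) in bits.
0.9779 bits

D_KL(P||Q) = Σ P(x) log₂(P(x)/Q(x))

Computing term by term:
  P(1)·log₂(P(1)/Q(1)) = 0.9485·log₂(0.9485/0.4484) = 1.02520
  P(2)·log₂(P(2)/Q(2)) = 0.0319·log₂(0.0319/0.0263) = 0.00888
  P(3)·log₂(P(3)/Q(3)) = 0.0098·log₂(0.0098/0.5154) = -0.05602
  P(4)·log₂(P(4)/Q(4)) = 0.0098·log₂(0.0098/0.0099) = -0.00014

D_KL(P||Q) = 1.02520 + 0.00888 - 0.05602 - 0.00014 = 0.97792 ≈ 0.9779 bits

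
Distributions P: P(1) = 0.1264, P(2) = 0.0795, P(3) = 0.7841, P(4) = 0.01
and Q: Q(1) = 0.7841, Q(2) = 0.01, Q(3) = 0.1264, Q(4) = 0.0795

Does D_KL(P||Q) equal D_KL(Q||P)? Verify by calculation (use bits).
D_KL(P||Q) = 1.9396 bits, D_KL(Q||P) = 1.9396 bits. Yes — for this pair D_KL(P||Q) = D_KL(Q||P).

D_KL(P||Q) = Σ P(x) log₂(P(x)/Q(x))

Computing term by term:
  P(1)·log₂(P(1)/Q(1)) = 0.1264·log₂(0.1264/0.7841) = -0.33282
  P(2)·log₂(P(2)/Q(2)) = 0.0795·log₂(0.0795/0.01) = 0.23778
  P(3)·log₂(P(3)/Q(3)) = 0.7841·log₂(0.7841/0.1264) = 2.06457
  P(4)·log₂(P(4)/Q(4)) = 0.01·log₂(0.01/0.0795) = -0.02991

D_KL(P||Q) = -0.33282 + 0.23778 + 2.06457 - 0.02991 = 1.93962 ≈ 1.9396 bits

D_KL(Q||P) = Σ Q(x) log₂(Q(x)/P(x))

Computing term by term:
  Q(1)·log₂(Q(1)/P(1)) = 0.7841·log₂(0.7841/0.1264) = 2.06457
  Q(2)·log₂(Q(2)/P(2)) = 0.01·log₂(0.01/0.0795) = -0.02991
  Q(3)·log₂(Q(3)/P(3)) = 0.1264·log₂(0.1264/0.7841) = -0.33282
  Q(4)·log₂(Q(4)/P(4)) = 0.0795·log₂(0.0795/0.01) = 0.23778

D_KL(Q||P) = 2.06457 - 0.02991 - 0.33282 + 0.23778 = 1.93962 ≈ 1.9396 bits

These ARE equal here. Q is P with outcomes relabeled (Q(1) = P(3), Q(2) = P(4), Q(3) = P(1), Q(4) = P(2)) by a relabeling that is its own inverse, so the two sums contain exactly the same terms in a different order. This is a special case — KL divergence is not symmetric in general: D_KL(P||Q) ≠ D_KL(Q||P) for most P, Q.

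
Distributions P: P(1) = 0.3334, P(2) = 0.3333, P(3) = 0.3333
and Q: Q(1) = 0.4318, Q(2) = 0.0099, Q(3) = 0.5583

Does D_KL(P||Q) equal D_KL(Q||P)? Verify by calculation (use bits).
D_KL(P||Q) = 1.3185 bits, D_KL(Q||P) = 0.5264 bits. No — D_KL(P||Q) ≠ D_KL(Q||P) for this pair.

D_KL(P||Q) = Σ P(x) log₂(P(x)/Q(x))

Computing term by term:
  P(1)·log₂(P(1)/Q(1)) = 0.3334·log₂(0.3334/0.4318) = -0.12439
  P(2)·log₂(P(2)/Q(2)) = 0.3333·log₂(0.3333/0.0099) = 1.69091
  P(3)·log₂(P(3)/Q(3)) = 0.3333·log₂(0.3333/0.5583) = -0.24805

D_KL(P||Q) = -0.12439 + 1.69091 - 0.24805 = 1.31847 ≈ 1.3185 bits

D_KL(Q||P) = Σ Q(x) log₂(Q(x)/P(x))

Computing term by term:
  Q(1)·log₂(Q(1)/P(1)) = 0.4318·log₂(0.4318/0.3334) = 0.16111
  Q(2)·log₂(Q(2)/P(2)) = 0.0099·log₂(0.0099/0.3333) = -0.05023
  Q(3)·log₂(Q(3)/P(3)) = 0.5583·log₂(0.5583/0.3333) = 0.41550

D_KL(Q||P) = 0.16111 - 0.05023 + 0.41550 = 0.52638 ≈ 0.5264 bits

These are NOT equal (difference: 0.7921 bits). KL divergence is asymmetric: D_KL(P||Q) ≠ D_KL(Q||P) in general.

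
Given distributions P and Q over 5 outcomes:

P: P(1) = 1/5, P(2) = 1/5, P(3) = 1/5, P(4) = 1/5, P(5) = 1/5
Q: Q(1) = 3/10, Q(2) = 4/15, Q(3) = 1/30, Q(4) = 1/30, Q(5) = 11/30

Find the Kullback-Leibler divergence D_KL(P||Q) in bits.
0.6591 bits

D_KL(P||Q) = Σ P(x) log₂(P(x)/Q(x))

Computing term by term:
  P(1)·log₂(P(1)/Q(1)) = (1/5)·log₂((1/5)/(3/10)) = -0.11699
  P(2)·log₂(P(2)/Q(2)) = (1/5)·log₂((1/5)/(4/15)) = -0.08301
  P(3)·log₂(P(3)/Q(3)) = (1/5)·log₂((1/5)/(1/30)) = 0.51699
  P(4)·log₂(P(4)/Q(4)) = (1/5)·log₂((1/5)/(1/30)) = 0.51699
  P(5)·log₂(P(5)/Q(5)) = (1/5)·log₂((1/5)/(11/30)) = -0.17489

D_KL(P||Q) = -0.11699 - 0.08301 + 0.51699 + 0.51699 - 0.17489 = 0.65909 ≈ 0.6591 bits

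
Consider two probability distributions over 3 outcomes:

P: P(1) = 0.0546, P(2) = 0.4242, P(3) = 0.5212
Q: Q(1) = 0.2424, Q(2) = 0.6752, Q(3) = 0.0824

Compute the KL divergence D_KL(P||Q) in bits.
0.9851 bits

D_KL(P||Q) = Σ P(x) log₂(P(x)/Q(x))

Computing term by term:
  P(1)·log₂(P(1)/Q(1)) = 0.0546·log₂(0.0546/0.2424) = -0.11741
  P(2)·log₂(P(2)/Q(2)) = 0.4242·log₂(0.4242/0.6752) = -0.28446
  P(3)·log₂(P(3)/Q(3)) = 0.5212·log₂(0.5212/0.0824) = 1.38698

D_KL(P||Q) = -0.11741 - 0.28446 + 1.38698 = 0.98511 ≈ 0.9851 bits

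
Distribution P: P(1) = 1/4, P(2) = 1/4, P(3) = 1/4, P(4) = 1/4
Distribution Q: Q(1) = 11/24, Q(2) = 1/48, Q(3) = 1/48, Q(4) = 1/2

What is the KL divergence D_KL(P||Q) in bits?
1.3239 bits

D_KL(P||Q) = Σ P(x) log₂(P(x)/Q(x))

Computing term by term:
  P(1)·log₂(P(1)/Q(1)) = (1/4)·log₂((1/4)/(11/24)) = -0.21862
  P(2)·log₂(P(2)/Q(2)) = (1/4)·log₂((1/4)/(1/48)) = 0.89624
  P(3)·log₂(P(3)/Q(3)) = (1/4)·log₂((1/4)/(1/48)) = 0.89624
  P(4)·log₂(P(4)/Q(4)) = (1/4)·log₂((1/4)/(1/2)) = -0.25000

D_KL(P||Q) = -0.21862 + 0.89624 + 0.89624 - 0.25000 = 1.32386 ≈ 1.3239 bits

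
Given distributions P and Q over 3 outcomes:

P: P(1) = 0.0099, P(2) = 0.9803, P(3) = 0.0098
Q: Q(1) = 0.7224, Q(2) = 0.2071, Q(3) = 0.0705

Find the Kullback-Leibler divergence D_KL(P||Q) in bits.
2.1095 bits

D_KL(P||Q) = Σ P(x) log₂(P(x)/Q(x))

Computing term by term:
  P(1)·log₂(P(1)/Q(1)) = 0.0099·log₂(0.0099/0.7224) = -0.06127
  P(2)·log₂(P(2)/Q(2)) = 0.9803·log₂(0.9803/0.2071) = 2.19871
  P(3)·log₂(P(3)/Q(3)) = 0.0098·log₂(0.0098/0.0705) = -0.02790

D_KL(P||Q) = -0.06127 + 2.19871 - 0.02790 = 2.10954 ≈ 2.1095 bits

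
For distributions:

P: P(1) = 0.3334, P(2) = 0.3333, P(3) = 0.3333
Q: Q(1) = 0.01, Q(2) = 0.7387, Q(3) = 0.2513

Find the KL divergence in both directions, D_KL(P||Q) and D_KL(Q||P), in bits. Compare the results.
D_KL(P||Q) = 1.4398 bits, D_KL(Q||P) = 0.6952 bits. D_KL(P||Q) is larger than D_KL(Q||P) by 0.7446 bits; the two directions differ.

D_KL(P||Q) = Σ P(x) log₂(P(x)/Q(x))

Computing term by term:
  P(1)·log₂(P(1)/Q(1)) = 0.3334·log₂(0.3334/0.01) = 1.68673
  P(2)·log₂(P(2)/Q(2)) = 0.3333·log₂(0.3333/0.7387) = -0.38268
  P(3)·log₂(P(3)/Q(3)) = 0.3333·log₂(0.3333/0.2513) = 0.13579

D_KL(P||Q) = 1.68673 - 0.38268 + 0.13579 = 1.43984 ≈ 1.4398 bits

D_KL(Q||P) = Σ Q(x) log₂(Q(x)/P(x))

Computing term by term:
  Q(1)·log₂(Q(1)/P(1)) = 0.01·log₂(0.01/0.3334) = -0.05059
  Q(2)·log₂(Q(2)/P(2)) = 0.7387·log₂(0.7387/0.3333) = 0.84815
  Q(3)·log₂(Q(3)/P(3)) = 0.2513·log₂(0.2513/0.3333) = -0.10238

D_KL(Q||P) = -0.05059 + 0.84815 - 0.10238 = 0.69518 ≈ 0.6952 bits

These are NOT equal (difference: 0.7446 bits). KL divergence is asymmetric: D_KL(P||Q) ≠ D_KL(Q||P) in general.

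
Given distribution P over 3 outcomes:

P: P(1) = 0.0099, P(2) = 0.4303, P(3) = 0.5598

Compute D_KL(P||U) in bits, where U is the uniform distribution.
0.5270 bits

U(i) = 1/3 for all i

D_KL(P||U) = Σ P(x) log₂(P(x) / (1/3))
           = Σ P(x) log₂(P(x)) + log₂(3)
           = log₂(3) - H(P)

H(P) = -Σ P(x) log₂(P(x)):
  -P(1)·log₂(P(1)) = -(0.0099)·log₂(0.0099) = 0.06592
  -P(2)·log₂(P(2)) = -(0.4303)·log₂(0.4303) = 0.52350
  -P(3)·log₂(P(3)) = -(0.5598)·log₂(0.5598) = 0.46856
H(P) = 0.06592 + 0.52350 + 0.46856 = 1.05798 bits

log₂(3) = 1.58496 bits

D_KL(P||U) = 1.58496 - 1.05798 = 0.52698 ≈ 0.5270 bits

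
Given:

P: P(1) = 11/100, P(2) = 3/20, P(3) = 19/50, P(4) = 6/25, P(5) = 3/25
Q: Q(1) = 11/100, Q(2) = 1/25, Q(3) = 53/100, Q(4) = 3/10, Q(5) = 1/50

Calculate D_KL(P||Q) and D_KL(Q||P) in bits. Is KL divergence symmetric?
D_KL(P||Q) = 0.3366 bits, D_KL(Q||P) = 0.2230 bits. No, KL divergence is not symmetric.

D_KL(P||Q) = Σ P(x) log₂(P(x)/Q(x))

Computing term by term:
  P(1)·log₂(P(1)/Q(1)) = (11/100)·log₂((11/100)/(11/100)) = 0.00000
  P(2)·log₂(P(2)/Q(2)) = (3/20)·log₂((3/20)/(1/25)) = 0.28603
  P(3)·log₂(P(3)/Q(3)) = (19/50)·log₂((19/50)/(53/100)) = -0.18240
  P(4)·log₂(P(4)/Q(4)) = (6/25)·log₂((6/25)/(3/10)) = -0.07726
  P(5)·log₂(P(5)/Q(5)) = (3/25)·log₂((3/25)/(1/50)) = 0.31020

D_KL(P||Q) = 0.00000 + 0.28603 - 0.18240 - 0.07726 + 0.31020 = 0.33657 ≈ 0.3366 bits

D_KL(Q||P) = Σ Q(x) log₂(Q(x)/P(x))

Computing term by term:
  Q(1)·log₂(Q(1)/P(1)) = (11/100)·log₂((11/100)/(11/100)) = 0.00000
  Q(2)·log₂(Q(2)/P(2)) = (1/25)·log₂((1/25)/(3/20)) = -0.07628
  Q(3)·log₂(Q(3)/P(3)) = (53/100)·log₂((53/100)/(19/50)) = 0.25440
  Q(4)·log₂(Q(4)/P(4)) = (3/10)·log₂((3/10)/(6/25)) = 0.09658
  Q(5)·log₂(Q(5)/P(5)) = (1/50)·log₂((1/50)/(3/25)) = -0.05170

D_KL(Q||P) = 0.00000 - 0.07628 + 0.25440 + 0.09658 - 0.05170 = 0.22300 ≈ 0.2230 bits

These are NOT equal (difference: 0.1136 bits). KL divergence is asymmetric: D_KL(P||Q) ≠ D_KL(Q||P) in general.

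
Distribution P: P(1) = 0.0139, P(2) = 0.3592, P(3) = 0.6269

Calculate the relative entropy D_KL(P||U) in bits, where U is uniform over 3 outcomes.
0.5463 bits

U(i) = 1/3 for all i

D_KL(P||U) = Σ P(x) log₂(P(x) / (1/3))
           = Σ P(x) log₂(P(x)) + log₂(3)
           = log₂(3) - H(P)

H(P) = -Σ P(x) log₂(P(x)):
  -P(1)·log₂(P(1)) = -(0.0139)·log₂(0.0139) = 0.08575
  -P(2)·log₂(P(2)) = -(0.3592)·log₂(0.3592) = 0.53059
  -P(3)·log₂(P(3)) = -(0.6269)·log₂(0.6269) = 0.42234
H(P) = 0.08575 + 0.53059 + 0.42234 = 1.03868 bits

log₂(3) = 1.58496 bits

D_KL(P||U) = 1.58496 - 1.03868 = 0.54628 ≈ 0.5463 bits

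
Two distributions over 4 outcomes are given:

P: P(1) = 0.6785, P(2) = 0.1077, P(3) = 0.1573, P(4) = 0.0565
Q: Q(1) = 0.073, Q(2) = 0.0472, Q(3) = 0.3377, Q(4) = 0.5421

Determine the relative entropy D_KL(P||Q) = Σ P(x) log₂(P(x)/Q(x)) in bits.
1.9528 bits

D_KL(P||Q) = Σ P(x) log₂(P(x)/Q(x))

Computing term by term:
  P(1)·log₂(P(1)/Q(1)) = 0.6785·log₂(0.6785/0.073) = 2.18231
  P(2)·log₂(P(2)/Q(2)) = 0.1077·log₂(0.1077/0.0472) = 0.12818
  P(3)·log₂(P(3)/Q(3)) = 0.1573·log₂(0.1573/0.3377) = -0.17338
  P(4)·log₂(P(4)/Q(4)) = 0.0565·log₂(0.0565/0.5421) = -0.18432

D_KL(P||Q) = 2.18231 + 0.12818 - 0.17338 - 0.18432 = 1.95279 ≈ 1.9528 bits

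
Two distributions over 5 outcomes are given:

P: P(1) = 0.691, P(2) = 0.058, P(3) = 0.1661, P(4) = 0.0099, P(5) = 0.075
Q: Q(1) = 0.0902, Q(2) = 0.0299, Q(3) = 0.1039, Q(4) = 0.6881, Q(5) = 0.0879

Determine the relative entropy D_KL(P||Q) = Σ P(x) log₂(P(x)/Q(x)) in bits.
2.1199 bits

D_KL(P||Q) = Σ P(x) log₂(P(x)/Q(x))

Computing term by term:
  P(1)·log₂(P(1)/Q(1)) = 0.691·log₂(0.691/0.0902) = 2.02980
  P(2)·log₂(P(2)/Q(2)) = 0.058·log₂(0.058/0.0299) = 0.05544
  P(3)·log₂(P(3)/Q(3)) = 0.1661·log₂(0.1661/0.1039) = 0.11243
  P(4)·log₂(P(4)/Q(4)) = 0.0099·log₂(0.0099/0.6881) = -0.06058
  P(5)·log₂(P(5)/Q(5)) = 0.075·log₂(0.075/0.0879) = -0.01717

D_KL(P||Q) = 2.02980 + 0.05544 + 0.11243 - 0.06058 - 0.01717 = 2.11992 ≈ 2.1199 bits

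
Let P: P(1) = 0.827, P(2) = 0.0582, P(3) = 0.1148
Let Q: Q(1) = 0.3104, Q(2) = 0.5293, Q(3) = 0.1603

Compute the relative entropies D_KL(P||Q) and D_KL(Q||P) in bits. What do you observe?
D_KL(P||Q) = 0.9285 bits, D_KL(Q||P) = 1.3242 bits. The two directions give different values (D_KL(Q||P) exceeds D_KL(P||Q) by 0.3957 bits): KL divergence is asymmetric.

D_KL(P||Q) = Σ P(x) log₂(P(x)/Q(x))

Computing term by term:
  P(1)·log₂(P(1)/Q(1)) = 0.827·log₂(0.827/0.3104) = 1.16918
  P(2)·log₂(P(2)/Q(2)) = 0.0582·log₂(0.0582/0.5293) = -0.18537
  P(3)·log₂(P(3)/Q(3)) = 0.1148·log₂(0.1148/0.1603) = -0.05529

D_KL(P||Q) = 1.16918 - 0.18537 - 0.05529 = 0.92852 ≈ 0.9285 bits

D_KL(Q||P) = Σ Q(x) log₂(Q(x)/P(x))

Computing term by term:
  Q(1)·log₂(Q(1)/P(1)) = 0.3104·log₂(0.3104/0.827) = -0.43883
  Q(2)·log₂(Q(2)/P(2)) = 0.5293·log₂(0.5293/0.0582) = 1.68582
  Q(3)·log₂(Q(3)/P(3)) = 0.1603·log₂(0.1603/0.1148) = 0.07721

D_KL(Q||P) = -0.43883 + 1.68582 + 0.07721 = 1.32420 ≈ 1.3242 bits

These are NOT equal (difference: 0.3957 bits). KL divergence is asymmetric: D_KL(P||Q) ≠ D_KL(Q||P) in general.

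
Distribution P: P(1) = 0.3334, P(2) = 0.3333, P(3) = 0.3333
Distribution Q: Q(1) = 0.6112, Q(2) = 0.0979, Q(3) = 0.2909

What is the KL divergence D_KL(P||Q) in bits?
0.3630 bits

D_KL(P||Q) = Σ P(x) log₂(P(x)/Q(x))

Computing term by term:
  P(1)·log₂(P(1)/Q(1)) = 0.3334·log₂(0.3334/0.6112) = -0.29152
  P(2)·log₂(P(2)/Q(2)) = 0.3333·log₂(0.3333/0.0979) = 0.58909
  P(3)·log₂(P(3)/Q(3)) = 0.3333·log₂(0.3333/0.2909) = 0.06543

D_KL(P||Q) = -0.29152 + 0.58909 + 0.06543 = 0.36300 ≈ 0.3630 bits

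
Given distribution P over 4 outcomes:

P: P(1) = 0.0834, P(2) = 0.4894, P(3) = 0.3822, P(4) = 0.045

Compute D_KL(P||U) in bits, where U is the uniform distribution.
0.4649 bits

U(i) = 1/4 for all i

D_KL(P||U) = Σ P(x) log₂(P(x) / (1/4))
           = Σ P(x) log₂(P(x)) + log₂(4)
           = log₂(4) - H(P)

H(P) = -Σ P(x) log₂(P(x)):
  -P(1)·log₂(P(1)) = -(0.0834)·log₂(0.0834) = 0.29889
  -P(2)·log₂(P(2)) = -(0.4894)·log₂(0.4894) = 0.50453
  -P(3)·log₂(P(3)) = -(0.3822)·log₂(0.3822) = 0.53034
  -P(4)·log₂(P(4)) = -(0.045)·log₂(0.045) = 0.20133
H(P) = 0.29889 + 0.50453 + 0.53034 + 0.20133 = 1.53509 bits

log₂(4) = 2.00000 bits

D_KL(P||U) = 2.00000 - 1.53509 = 0.46491 ≈ 0.4649 bits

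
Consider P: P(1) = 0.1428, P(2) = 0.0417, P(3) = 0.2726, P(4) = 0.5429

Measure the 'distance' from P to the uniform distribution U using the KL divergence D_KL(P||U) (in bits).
0.4183 bits

U(i) = 1/4 for all i

D_KL(P||U) = Σ P(x) log₂(P(x) / (1/4))
           = Σ P(x) log₂(P(x)) + log₂(4)
           = log₂(4) - H(P)

H(P) = -Σ P(x) log₂(P(x)):
  -P(1)·log₂(P(1)) = -(0.1428)·log₂(0.1428) = 0.40097
  -P(2)·log₂(P(2)) = -(0.0417)·log₂(0.0417) = 0.19114
  -P(3)·log₂(P(3)) = -(0.2726)·log₂(0.2726) = 0.51116
  -P(4)·log₂(P(4)) = -(0.5429)·log₂(0.5429) = 0.47843
H(P) = 0.40097 + 0.19114 + 0.51116 + 0.47843 = 1.58170 bits

log₂(4) = 2.00000 bits

D_KL(P||U) = 2.00000 - 1.58170 = 0.41830 ≈ 0.4183 bits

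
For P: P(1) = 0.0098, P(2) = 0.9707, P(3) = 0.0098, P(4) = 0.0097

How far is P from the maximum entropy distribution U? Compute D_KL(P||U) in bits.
1.7627 bits

U(i) = 1/4 for all i

D_KL(P||U) = Σ P(x) log₂(P(x) / (1/4))
           = Σ P(x) log₂(P(x)) + log₂(4)
           = log₂(4) - H(P)

H(P) = -Σ P(x) log₂(P(x)):
  -P(1)·log₂(P(1)) = -(0.0098)·log₂(0.0098) = 0.06540
  -P(2)·log₂(P(2)) = -(0.9707)·log₂(0.9707) = 0.04165
  -P(3)·log₂(P(3)) = -(0.0098)·log₂(0.0098) = 0.06540
  -P(4)·log₂(P(4)) = -(0.0097)·log₂(0.0097) = 0.06487
H(P) = 0.06540 + 0.04165 + 0.06540 + 0.06487 = 0.23732 bits

log₂(4) = 2.00000 bits

D_KL(P||U) = 2.00000 - 0.23732 = 1.76268 ≈ 1.7627 bits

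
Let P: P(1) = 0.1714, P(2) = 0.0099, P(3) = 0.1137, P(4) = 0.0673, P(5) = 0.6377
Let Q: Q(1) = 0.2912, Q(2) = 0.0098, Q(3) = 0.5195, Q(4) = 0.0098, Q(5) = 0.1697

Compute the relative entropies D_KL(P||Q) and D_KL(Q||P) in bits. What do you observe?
D_KL(P||Q) = 1.0249 bits, D_KL(Q||P) = 1.0099 bits. The two directions give different values (D_KL(P||Q) exceeds D_KL(Q||P) by 0.0150 bits): KL divergence is asymmetric.

D_KL(P||Q) = Σ P(x) log₂(P(x)/Q(x))

Computing term by term:
  P(1)·log₂(P(1)/Q(1)) = 0.1714·log₂(0.1714/0.2912) = -0.13106
  P(2)·log₂(P(2)/Q(2)) = 0.0099·log₂(0.0099/0.0098) = 0.00015
  P(3)·log₂(P(3)/Q(3)) = 0.1137·log₂(0.1137/0.5195) = -0.24922
  P(4)·log₂(P(4)/Q(4)) = 0.0673·log₂(0.0673/0.0098) = 0.18708
  P(5)·log₂(P(5)/Q(5)) = 0.6377·log₂(0.6377/0.1697) = 1.21794

D_KL(P||Q) = -0.13106 + 0.00015 - 0.24922 + 0.18708 + 1.21794 = 1.02489 ≈ 1.0249 bits

D_KL(Q||P) = Σ Q(x) log₂(Q(x)/P(x))

Computing term by term:
  Q(1)·log₂(Q(1)/P(1)) = 0.2912·log₂(0.2912/0.1714) = 0.22266
  Q(2)·log₂(Q(2)/P(2)) = 0.0098·log₂(0.0098/0.0099) = -0.00014
  Q(3)·log₂(Q(3)/P(3)) = 0.5195·log₂(0.5195/0.1137) = 1.13869
  Q(4)·log₂(Q(4)/P(4)) = 0.0098·log₂(0.0098/0.0673) = -0.02724
  Q(5)·log₂(Q(5)/P(5)) = 0.1697·log₂(0.1697/0.6377) = -0.32411

D_KL(Q||P) = 0.22266 - 0.00014 + 1.13869 - 0.02724 - 0.32411 = 1.00986 ≈ 1.0099 bits

These are NOT equal (difference: 0.0150 bits). KL divergence is asymmetric: D_KL(P||Q) ≠ D_KL(Q||P) in general.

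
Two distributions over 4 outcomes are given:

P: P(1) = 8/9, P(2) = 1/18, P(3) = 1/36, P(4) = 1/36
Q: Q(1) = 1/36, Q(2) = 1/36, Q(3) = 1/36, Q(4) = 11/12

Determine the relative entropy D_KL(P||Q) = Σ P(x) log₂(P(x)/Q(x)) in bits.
4.3599 bits

D_KL(P||Q) = Σ P(x) log₂(P(x)/Q(x))

Computing term by term:
  P(1)·log₂(P(1)/Q(1)) = (8/9)·log₂((8/9)/(1/36)) = 4.44444
  P(2)·log₂(P(2)/Q(2)) = (1/18)·log₂((1/18)/(1/36)) = 0.05556
  P(3)·log₂(P(3)/Q(3)) = (1/36)·log₂((1/36)/(1/36)) = 0.00000
  P(4)·log₂(P(4)/Q(4)) = (1/36)·log₂((1/36)/(11/12)) = -0.14012

D_KL(P||Q) = 4.44444 + 0.05556 + 0.00000 - 0.14012 = 4.35988 ≈ 4.3599 bits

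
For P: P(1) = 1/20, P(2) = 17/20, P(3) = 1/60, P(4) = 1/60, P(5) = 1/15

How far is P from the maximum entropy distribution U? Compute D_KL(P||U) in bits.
1.4492 bits

U(i) = 1/5 for all i

D_KL(P||U) = Σ P(x) log₂(P(x) / (1/5))
           = Σ P(x) log₂(P(x)) + log₂(5)
           = log₂(5) - H(P)

H(P) = -Σ P(x) log₂(P(x)):
  -P(1)·log₂(P(1)) = -(1/20)·log₂(1/20) = 0.21610
  -P(2)·log₂(P(2)) = -(17/20)·log₂(17/20) = 0.19930
  -P(3)·log₂(P(3)) = -(1/60)·log₂(1/60) = 0.09845
  -P(4)·log₂(P(4)) = -(1/60)·log₂(1/60) = 0.09845
  -P(5)·log₂(P(5)) = -(1/15)·log₂(1/15) = 0.26046
H(P) = 0.21610 + 0.19930 + 0.09845 + 0.09845 + 0.26046 = 0.87276 bits

log₂(5) = 2.32193 bits

D_KL(P||U) = 2.32193 - 0.87276 = 1.44917 ≈ 1.4492 bits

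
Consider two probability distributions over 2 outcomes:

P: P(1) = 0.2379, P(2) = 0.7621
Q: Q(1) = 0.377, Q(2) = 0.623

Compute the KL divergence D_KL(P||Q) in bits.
0.0636 bits

D_KL(P||Q) = Σ P(x) log₂(P(x)/Q(x))

Computing term by term:
  P(1)·log₂(P(1)/Q(1)) = 0.2379·log₂(0.2379/0.377) = -0.15802
  P(2)·log₂(P(2)/Q(2)) = 0.7621·log₂(0.7621/0.623) = 0.22158

D_KL(P||Q) = -0.15802 + 0.22158 = 0.06356 ≈ 0.0636 bits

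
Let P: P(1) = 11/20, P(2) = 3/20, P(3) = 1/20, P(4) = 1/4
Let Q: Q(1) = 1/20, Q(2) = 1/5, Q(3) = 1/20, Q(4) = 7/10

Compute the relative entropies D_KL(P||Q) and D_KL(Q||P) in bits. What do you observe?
D_KL(P||Q) = 1.4691 bits, D_KL(Q||P) = 0.9498 bits. The two directions give different values (D_KL(P||Q) exceeds D_KL(Q||P) by 0.5193 bits): KL divergence is asymmetric.

D_KL(P||Q) = Σ P(x) log₂(P(x)/Q(x))

Computing term by term:
  P(1)·log₂(P(1)/Q(1)) = (11/20)·log₂((11/20)/(1/20)) = 1.90269
  P(2)·log₂(P(2)/Q(2)) = (3/20)·log₂((3/20)/(1/5)) = -0.06226
  P(3)·log₂(P(3)/Q(3)) = (1/20)·log₂((1/20)/(1/20)) = 0.00000
  P(4)·log₂(P(4)/Q(4)) = (1/4)·log₂((1/4)/(7/10)) = -0.37136

D_KL(P||Q) = 1.90269 - 0.06226 + 0.00000 - 0.37136 = 1.46907 ≈ 1.4691 bits

D_KL(Q||P) = Σ Q(x) log₂(Q(x)/P(x))

Computing term by term:
  Q(1)·log₂(Q(1)/P(1)) = (1/20)·log₂((1/20)/(11/20)) = -0.17297
  Q(2)·log₂(Q(2)/P(2)) = (1/5)·log₂((1/5)/(3/20)) = 0.08301
  Q(3)·log₂(Q(3)/P(3)) = (1/20)·log₂((1/20)/(1/20)) = 0.00000
  Q(4)·log₂(Q(4)/P(4)) = (7/10)·log₂((7/10)/(1/4)) = 1.03980

D_KL(Q||P) = -0.17297 + 0.08301 + 0.00000 + 1.03980 = 0.94984 ≈ 0.9498 bits

These are NOT equal (difference: 0.5193 bits). KL divergence is asymmetric: D_KL(P||Q) ≠ D_KL(Q||P) in general.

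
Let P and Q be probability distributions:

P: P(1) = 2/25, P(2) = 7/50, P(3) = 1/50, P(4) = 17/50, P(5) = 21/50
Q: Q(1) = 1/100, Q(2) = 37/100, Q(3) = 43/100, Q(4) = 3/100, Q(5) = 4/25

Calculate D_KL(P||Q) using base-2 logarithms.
1.7308 bits

D_KL(P||Q) = Σ P(x) log₂(P(x)/Q(x))

Computing term by term:
  P(1)·log₂(P(1)/Q(1)) = (2/25)·log₂((2/25)/(1/100)) = 0.24000
  P(2)·log₂(P(2)/Q(2)) = (7/50)·log₂((7/50)/(37/100)) = -0.19629
  P(3)·log₂(P(3)/Q(3)) = (1/50)·log₂((1/50)/(43/100)) = -0.08853
  P(4)·log₂(P(4)/Q(4)) = (17/50)·log₂((17/50)/(3/100)) = 1.19085
  P(5)·log₂(P(5)/Q(5)) = (21/50)·log₂((21/50)/(4/25)) = 0.58477

D_KL(P||Q) = 0.24000 - 0.19629 - 0.08853 + 1.19085 + 0.58477 = 1.73080 ≈ 1.7308 bits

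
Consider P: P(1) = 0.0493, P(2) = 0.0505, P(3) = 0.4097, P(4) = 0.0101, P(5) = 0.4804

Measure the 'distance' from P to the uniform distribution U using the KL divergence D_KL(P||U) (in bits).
0.7878 bits

U(i) = 1/5 for all i

D_KL(P||U) = Σ P(x) log₂(P(x) / (1/5))
           = Σ P(x) log₂(P(x)) + log₂(5)
           = log₂(5) - H(P)

H(P) = -Σ P(x) log₂(P(x)):
  -P(1)·log₂(P(1)) = -(0.0493)·log₂(0.0493) = 0.21407
  -P(2)·log₂(P(2)) = -(0.0505)·log₂(0.0505) = 0.21753
  -P(3)·log₂(P(3)) = -(0.4097)·log₂(0.4097) = 0.52743
  -P(4)·log₂(P(4)) = -(0.0101)·log₂(0.0101) = 0.06696
  -P(5)·log₂(P(5)) = -(0.4804)·log₂(0.4804) = 0.50812
H(P) = 0.21407 + 0.21753 + 0.52743 + 0.06696 + 0.50812 = 1.53411 bits

log₂(5) = 2.32193 bits

D_KL(P||U) = 2.32193 - 1.53411 = 0.78782 ≈ 0.7878 bits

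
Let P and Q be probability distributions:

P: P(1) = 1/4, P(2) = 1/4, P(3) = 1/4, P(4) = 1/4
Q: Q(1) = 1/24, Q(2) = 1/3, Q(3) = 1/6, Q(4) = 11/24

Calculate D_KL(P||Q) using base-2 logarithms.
0.4701 bits

D_KL(P||Q) = Σ P(x) log₂(P(x)/Q(x))

Computing term by term:
  P(1)·log₂(P(1)/Q(1)) = (1/4)·log₂((1/4)/(1/24)) = 0.64624
  P(2)·log₂(P(2)/Q(2)) = (1/4)·log₂((1/4)/(1/3)) = -0.10376
  P(3)·log₂(P(3)/Q(3)) = (1/4)·log₂((1/4)/(1/6)) = 0.14624
  P(4)·log₂(P(4)/Q(4)) = (1/4)·log₂((1/4)/(11/24)) = -0.21862

D_KL(P||Q) = 0.64624 - 0.10376 + 0.14624 - 0.21862 = 0.47010 ≈ 0.4701 bits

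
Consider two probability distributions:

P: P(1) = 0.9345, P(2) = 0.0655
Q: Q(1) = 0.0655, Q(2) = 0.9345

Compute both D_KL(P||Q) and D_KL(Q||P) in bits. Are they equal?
D_KL(P||Q) = 3.3323 bits, D_KL(Q||P) = 3.3323 bits. Yes, in this case they are equal (although KL divergence is not symmetric in general).

D_KL(P||Q) = Σ P(x) log₂(P(x)/Q(x))

Computing term by term:
  P(1)·log₂(P(1)/Q(1)) = 0.9345·log₂(0.9345/0.0655) = 3.58346
  P(2)·log₂(P(2)/Q(2)) = 0.0655·log₂(0.0655/0.9345) = -0.25117

D_KL(P||Q) = 3.58346 - 0.25117 = 3.33229 ≈ 3.3323 bits

D_KL(Q||P) = Σ Q(x) log₂(Q(x)/P(x))

Computing term by term:
  Q(1)·log₂(Q(1)/P(1)) = 0.0655·log₂(0.0655/0.9345) = -0.25117
  Q(2)·log₂(Q(2)/P(2)) = 0.9345·log₂(0.9345/0.0655) = 3.58346

D_KL(Q||P) = -0.25117 + 3.58346 = 3.33229 ≈ 3.3323 bits

These ARE equal here. Q is P with outcomes relabeled (Q(1) = P(2), Q(2) = P(1)) by a relabeling that is its own inverse, so the two sums contain exactly the same terms in a different order. This is a special case — KL divergence is not symmetric in general: D_KL(P||Q) ≠ D_KL(Q||P) for most P, Q.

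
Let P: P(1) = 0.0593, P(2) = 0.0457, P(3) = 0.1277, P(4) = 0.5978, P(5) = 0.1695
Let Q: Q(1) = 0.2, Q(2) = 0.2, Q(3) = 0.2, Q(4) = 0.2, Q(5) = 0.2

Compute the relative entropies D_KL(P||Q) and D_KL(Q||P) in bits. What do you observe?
D_KL(P||Q) = 0.6199 bits, D_KL(Q||P) = 0.6380 bits. The two directions give different values (D_KL(Q||P) exceeds D_KL(P||Q) by 0.0181 bits): KL divergence is asymmetric.

D_KL(P||Q) = Σ P(x) log₂(P(x)/Q(x))

Computing term by term:
  P(1)·log₂(P(1)/Q(1)) = 0.0593·log₂(0.0593/0.2) = -0.10401
  P(2)·log₂(P(2)/Q(2)) = 0.0457·log₂(0.0457/0.2) = -0.09733
  P(3)·log₂(P(3)/Q(3)) = 0.1277·log₂(0.1277/0.2) = -0.08265
  P(4)·log₂(P(4)/Q(4)) = 0.5978·log₂(0.5978/0.2) = 0.94432
  P(5)·log₂(P(5)/Q(5)) = 0.1695·log₂(0.1695/0.2) = -0.04046

D_KL(P||Q) = -0.10401 - 0.09733 - 0.08265 + 0.94432 - 0.04046 = 0.61987 ≈ 0.6199 bits

D_KL(Q||P) = Σ Q(x) log₂(Q(x)/P(x))

Computing term by term:
  Q(1)·log₂(Q(1)/P(1)) = 0.2·log₂(0.2/0.0593) = 0.35078
  Q(2)·log₂(Q(2)/P(2)) = 0.2·log₂(0.2/0.0457) = 0.42595
  Q(3)·log₂(Q(3)/P(3)) = 0.2·log₂(0.2/0.1277) = 0.12945
  Q(4)·log₂(Q(4)/P(4)) = 0.2·log₂(0.2/0.5978) = -0.31593
  Q(5)·log₂(Q(5)/P(5)) = 0.2·log₂(0.2/0.1695) = 0.04774

D_KL(Q||P) = 0.35078 + 0.42595 + 0.12945 - 0.31593 + 0.04774 = 0.63799 ≈ 0.6380 bits

These are NOT equal (difference: 0.0181 bits). KL divergence is asymmetric: D_KL(P||Q) ≠ D_KL(Q||P) in general.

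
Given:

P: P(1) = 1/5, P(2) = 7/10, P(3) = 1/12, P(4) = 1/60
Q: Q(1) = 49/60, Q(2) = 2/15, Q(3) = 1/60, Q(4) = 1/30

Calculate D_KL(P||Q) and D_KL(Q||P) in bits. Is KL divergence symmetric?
D_KL(P||Q) = 1.4455 bits, D_KL(Q||P) = 1.3333 bits. No, KL divergence is not symmetric.

D_KL(P||Q) = Σ P(x) log₂(P(x)/Q(x))

Computing term by term:
  P(1)·log₂(P(1)/Q(1)) = (1/5)·log₂((1/5)/(49/60)) = -0.40595
  P(2)·log₂(P(2)/Q(2)) = (7/10)·log₂((7/10)/(2/15)) = 1.67462
  P(3)·log₂(P(3)/Q(3)) = (1/12)·log₂((1/12)/(1/60)) = 0.19349
  P(4)·log₂(P(4)/Q(4)) = (1/60)·log₂((1/60)/(1/30)) = -0.01667

D_KL(P||Q) = -0.40595 + 1.67462 + 0.19349 - 0.01667 = 1.44549 ≈ 1.4455 bits

D_KL(Q||P) = Σ Q(x) log₂(Q(x)/P(x))

Computing term by term:
  Q(1)·log₂(Q(1)/P(1)) = (49/60)·log₂((49/60)/(1/5)) = 1.65763
  Q(2)·log₂(Q(2)/P(2)) = (2/15)·log₂((2/15)/(7/10)) = -0.31898
  Q(3)·log₂(Q(3)/P(3)) = (1/60)·log₂((1/60)/(1/12)) = -0.03870
  Q(4)·log₂(Q(4)/P(4)) = (1/30)·log₂((1/30)/(1/60)) = 0.03333

D_KL(Q||P) = 1.65763 - 0.31898 - 0.03870 + 0.03333 = 1.33328 ≈ 1.3333 bits

These are NOT equal (difference: 0.1122 bits). KL divergence is asymmetric: D_KL(P||Q) ≠ D_KL(Q||P) in general.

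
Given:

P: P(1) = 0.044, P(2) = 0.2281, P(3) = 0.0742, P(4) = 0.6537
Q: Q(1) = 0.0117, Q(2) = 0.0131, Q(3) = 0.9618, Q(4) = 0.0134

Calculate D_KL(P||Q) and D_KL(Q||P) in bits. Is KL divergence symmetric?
D_KL(P||Q) = 4.4162 bits, D_KL(Q||P) = 3.4035 bits. No, KL divergence is not symmetric.

D_KL(P||Q) = Σ P(x) log₂(P(x)/Q(x))

Computing term by term:
  P(1)·log₂(P(1)/Q(1)) = 0.044·log₂(0.044/0.0117) = 0.08408
  P(2)·log₂(P(2)/Q(2)) = 0.2281·log₂(0.2281/0.0131) = 0.94023
  P(3)·log₂(P(3)/Q(3)) = 0.0742·log₂(0.0742/0.9618) = -0.27426
  P(4)·log₂(P(4)/Q(4)) = 0.6537·log₂(0.6537/0.0134) = 3.66616

D_KL(P||Q) = 0.08408 + 0.94023 - 0.27426 + 3.66616 = 4.41621 ≈ 4.4162 bits

D_KL(Q||P) = Σ Q(x) log₂(Q(x)/P(x))

Computing term by term:
  Q(1)·log₂(Q(1)/P(1)) = 0.0117·log₂(0.0117/0.044) = -0.02236
  Q(2)·log₂(Q(2)/P(2)) = 0.0131·log₂(0.0131/0.2281) = -0.05400
  Q(3)·log₂(Q(3)/P(3)) = 0.9618·log₂(0.9618/0.0742) = 3.55505
  Q(4)·log₂(Q(4)/P(4)) = 0.0134·log₂(0.0134/0.6537) = -0.07515

D_KL(Q||P) = -0.02236 - 0.05400 + 3.55505 - 0.07515 = 3.40354 ≈ 3.4035 bits

These are NOT equal (difference: 1.0127 bits). KL divergence is asymmetric: D_KL(P||Q) ≠ D_KL(Q||P) in general.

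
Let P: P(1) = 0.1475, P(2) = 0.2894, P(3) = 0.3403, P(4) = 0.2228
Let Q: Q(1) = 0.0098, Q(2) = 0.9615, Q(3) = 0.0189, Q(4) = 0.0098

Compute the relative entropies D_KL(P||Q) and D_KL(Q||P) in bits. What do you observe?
D_KL(P||Q) = 2.4990 bits, D_KL(Q||P) = 1.5042 bits. The two directions give different values (D_KL(P||Q) exceeds D_KL(Q||P) by 0.9948 bits): KL divergence is asymmetric.

D_KL(P||Q) = Σ P(x) log₂(P(x)/Q(x))

Computing term by term:
  P(1)·log₂(P(1)/Q(1)) = 0.1475·log₂(0.1475/0.0098) = 0.57699
  P(2)·log₂(P(2)/Q(2)) = 0.2894·log₂(0.2894/0.9615) = -0.50131
  P(3)·log₂(P(3)/Q(3)) = 0.3403·log₂(0.3403/0.0189) = 1.41917
  P(4)·log₂(P(4)/Q(4)) = 0.2228·log₂(0.2228/0.0098) = 1.00412

D_KL(P||Q) = 0.57699 - 0.50131 + 1.41917 + 1.00412 = 2.49897 ≈ 2.4990 bits

D_KL(Q||P) = Σ Q(x) log₂(Q(x)/P(x))

Computing term by term:
  Q(1)·log₂(Q(1)/P(1)) = 0.0098·log₂(0.0098/0.1475) = -0.03834
  Q(2)·log₂(Q(2)/P(2)) = 0.9615·log₂(0.9615/0.2894) = 1.66553
  Q(3)·log₂(Q(3)/P(3)) = 0.0189·log₂(0.0189/0.3403) = -0.07882
  Q(4)·log₂(Q(4)/P(4)) = 0.0098·log₂(0.0098/0.2228) = -0.04417

D_KL(Q||P) = -0.03834 + 1.66553 - 0.07882 - 0.04417 = 1.50420 ≈ 1.5042 bits

These are NOT equal (difference: 0.9948 bits). KL divergence is asymmetric: D_KL(P||Q) ≠ D_KL(Q||P) in general.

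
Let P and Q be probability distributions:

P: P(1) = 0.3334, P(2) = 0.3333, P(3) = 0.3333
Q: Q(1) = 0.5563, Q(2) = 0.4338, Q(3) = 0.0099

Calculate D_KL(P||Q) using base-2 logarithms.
1.3179 bits

D_KL(P||Q) = Σ P(x) log₂(P(x)/Q(x))

Computing term by term:
  P(1)·log₂(P(1)/Q(1)) = 0.3334·log₂(0.3334/0.5563) = -0.24625
  P(2)·log₂(P(2)/Q(2)) = 0.3333·log₂(0.3333/0.4338) = -0.12672
  P(3)·log₂(P(3)/Q(3)) = 0.3333·log₂(0.3333/0.0099) = 1.69091

D_KL(P||Q) = -0.24625 - 0.12672 + 1.69091 = 1.31794 ≈ 1.3179 bits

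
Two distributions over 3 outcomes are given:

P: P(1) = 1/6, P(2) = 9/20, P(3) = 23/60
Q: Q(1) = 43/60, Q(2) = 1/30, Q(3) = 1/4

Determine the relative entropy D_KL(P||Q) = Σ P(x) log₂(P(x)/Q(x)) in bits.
1.5754 bits

D_KL(P||Q) = Σ P(x) log₂(P(x)/Q(x))

Computing term by term:
  P(1)·log₂(P(1)/Q(1)) = (1/6)·log₂((1/6)/(43/60)) = -0.35072
  P(2)·log₂(P(2)/Q(2)) = (9/20)·log₂((9/20)/(1/30)) = 1.68970
  P(3)·log₂(P(3)/Q(3)) = (23/60)·log₂((23/60)/(1/4)) = 0.23639

D_KL(P||Q) = -0.35072 + 1.68970 + 0.23639 = 1.57537 ≈ 1.5754 bits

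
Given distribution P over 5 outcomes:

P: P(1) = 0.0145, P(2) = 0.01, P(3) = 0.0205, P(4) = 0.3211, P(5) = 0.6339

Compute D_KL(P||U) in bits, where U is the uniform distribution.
1.1088 bits

U(i) = 1/5 for all i

D_KL(P||U) = Σ P(x) log₂(P(x) / (1/5))
           = Σ P(x) log₂(P(x)) + log₂(5)
           = log₂(5) - H(P)

H(P) = -Σ P(x) log₂(P(x)):
  -P(1)·log₂(P(1)) = -(0.0145)·log₂(0.0145) = 0.08856
  -P(2)·log₂(P(2)) = -(0.01)·log₂(0.01) = 0.06644
  -P(3)·log₂(P(3)) = -(0.0205)·log₂(0.0205) = 0.11497
  -P(4)·log₂(P(4)) = -(0.3211)·log₂(0.3211) = 0.52625
  -P(5)·log₂(P(5)) = -(0.6339)·log₂(0.6339) = 0.41690
H(P) = 0.08856 + 0.06644 + 0.11497 + 0.52625 + 0.41690 = 1.21312 bits

log₂(5) = 2.32193 bits

D_KL(P||U) = 2.32193 - 1.21312 = 1.10881 ≈ 1.1088 bits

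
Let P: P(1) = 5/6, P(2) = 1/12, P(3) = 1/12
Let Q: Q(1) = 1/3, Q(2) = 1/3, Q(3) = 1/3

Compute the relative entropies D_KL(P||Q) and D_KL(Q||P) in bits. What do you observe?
D_KL(P||Q) = 0.7683 bits, D_KL(Q||P) = 0.8927 bits. The two directions give different values (D_KL(Q||P) exceeds D_KL(P||Q) by 0.1244 bits): KL divergence is asymmetric.

D_KL(P||Q) = Σ P(x) log₂(P(x)/Q(x))

Computing term by term:
  P(1)·log₂(P(1)/Q(1)) = (5/6)·log₂((5/6)/(1/3)) = 1.10161
  P(2)·log₂(P(2)/Q(2)) = (1/12)·log₂((1/12)/(1/3)) = -0.16667
  P(3)·log₂(P(3)/Q(3)) = (1/12)·log₂((1/12)/(1/3)) = -0.16667

D_KL(P||Q) = 1.10161 - 0.16667 - 0.16667 = 0.76827 ≈ 0.7683 bits

D_KL(Q||P) = Σ Q(x) log₂(Q(x)/P(x))

Computing term by term:
  Q(1)·log₂(Q(1)/P(1)) = (1/3)·log₂((1/3)/(5/6)) = -0.44064
  Q(2)·log₂(Q(2)/P(2)) = (1/3)·log₂((1/3)/(1/12)) = 0.66667
  Q(3)·log₂(Q(3)/P(3)) = (1/3)·log₂((1/3)/(1/12)) = 0.66667

D_KL(Q||P) = -0.44064 + 0.66667 + 0.66667 = 0.89270 ≈ 0.8927 bits

These are NOT equal (difference: 0.1244 bits). KL divergence is asymmetric: D_KL(P||Q) ≠ D_KL(Q||P) in general.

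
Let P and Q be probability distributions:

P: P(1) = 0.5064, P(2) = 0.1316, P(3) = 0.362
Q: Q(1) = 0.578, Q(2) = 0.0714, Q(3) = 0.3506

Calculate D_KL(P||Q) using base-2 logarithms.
0.0362 bits

D_KL(P||Q) = Σ P(x) log₂(P(x)/Q(x))

Computing term by term:
  P(1)·log₂(P(1)/Q(1)) = 0.5064·log₂(0.5064/0.578) = -0.09662
  P(2)·log₂(P(2)/Q(2)) = 0.1316·log₂(0.1316/0.0714) = 0.11609
  P(3)·log₂(P(3)/Q(3)) = 0.362·log₂(0.362/0.3506) = 0.01671

D_KL(P||Q) = -0.09662 + 0.11609 + 0.01671 = 0.03618 ≈ 0.0362 bits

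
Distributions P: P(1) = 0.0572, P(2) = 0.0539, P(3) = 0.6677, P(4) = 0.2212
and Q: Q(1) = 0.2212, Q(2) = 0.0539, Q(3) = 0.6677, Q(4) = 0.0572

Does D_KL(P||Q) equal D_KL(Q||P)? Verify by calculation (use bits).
D_KL(P||Q) = 0.3200 bits, D_KL(Q||P) = 0.3200 bits. Yes — for this pair D_KL(P||Q) = D_KL(Q||P).

D_KL(P||Q) = Σ P(x) log₂(P(x)/Q(x))

Computing term by term:
  P(1)·log₂(P(1)/Q(1)) = 0.0572·log₂(0.0572/0.2212) = -0.11161
  P(2)·log₂(P(2)/Q(2)) = 0.0539·log₂(0.0539/0.0539) = 0.00000
  P(3)·log₂(P(3)/Q(3)) = 0.6677·log₂(0.6677/0.6677) = 0.00000
  P(4)·log₂(P(4)/Q(4)) = 0.2212·log₂(0.2212/0.0572) = 0.43162

D_KL(P||Q) = -0.11161 + 0.00000 + 0.00000 + 0.43162 = 0.32001 ≈ 0.3200 bits

D_KL(Q||P) = Σ Q(x) log₂(Q(x)/P(x))

Computing term by term:
  Q(1)·log₂(Q(1)/P(1)) = 0.2212·log₂(0.2212/0.0572) = 0.43162
  Q(2)·log₂(Q(2)/P(2)) = 0.0539·log₂(0.0539/0.0539) = 0.00000
  Q(3)·log₂(Q(3)/P(3)) = 0.6677·log₂(0.6677/0.6677) = 0.00000
  Q(4)·log₂(Q(4)/P(4)) = 0.0572·log₂(0.0572/0.2212) = -0.11161

D_KL(Q||P) = 0.43162 + 0.00000 + 0.00000 - 0.11161 = 0.32001 ≈ 0.3200 bits

These ARE equal here. Q is P with outcomes relabeled (Q(1) = P(4), Q(4) = P(1)) by a relabeling that is its own inverse, so the two sums contain exactly the same terms in a different order. This is a special case — KL divergence is not symmetric in general: D_KL(P||Q) ≠ D_KL(Q||P) for most P, Q.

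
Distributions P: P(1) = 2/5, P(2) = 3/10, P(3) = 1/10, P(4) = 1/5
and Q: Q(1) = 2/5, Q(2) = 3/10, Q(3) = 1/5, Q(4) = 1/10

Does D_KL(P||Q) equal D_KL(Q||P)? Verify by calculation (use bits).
D_KL(P||Q) = 0.1000 bits, D_KL(Q||P) = 0.1000 bits. Yes — for this pair D_KL(P||Q) = D_KL(Q||P).

D_KL(P||Q) = Σ P(x) log₂(P(x)/Q(x))

Computing term by term:
  P(1)·log₂(P(1)/Q(1)) = (2/5)·log₂((2/5)/(2/5)) = 0.00000
  P(2)·log₂(P(2)/Q(2)) = (3/10)·log₂((3/10)/(3/10)) = 0.00000
  P(3)·log₂(P(3)/Q(3)) = (1/10)·log₂((1/10)/(1/5)) = -0.10000
  P(4)·log₂(P(4)/Q(4)) = (1/5)·log₂((1/5)/(1/10)) = 0.20000

D_KL(P||Q) = 0.00000 + 0.00000 - 0.10000 + 0.20000 = 0.10000 ≈ 0.1000 bits

D_KL(Q||P) = Σ Q(x) log₂(Q(x)/P(x))

Computing term by term:
  Q(1)·log₂(Q(1)/P(1)) = (2/5)·log₂((2/5)/(2/5)) = 0.00000
  Q(2)·log₂(Q(2)/P(2)) = (3/10)·log₂((3/10)/(3/10)) = 0.00000
  Q(3)·log₂(Q(3)/P(3)) = (1/5)·log₂((1/5)/(1/10)) = 0.20000
  Q(4)·log₂(Q(4)/P(4)) = (1/10)·log₂((1/10)/(1/5)) = -0.10000

D_KL(Q||P) = 0.00000 + 0.00000 + 0.20000 - 0.10000 = 0.10000 ≈ 0.1000 bits

These ARE equal here. Q is P with outcomes relabeled (Q(3) = P(4), Q(4) = P(3)) by a relabeling that is its own inverse, so the two sums contain exactly the same terms in a different order. This is a special case — KL divergence is not symmetric in general: D_KL(P||Q) ≠ D_KL(Q||P) for most P, Q.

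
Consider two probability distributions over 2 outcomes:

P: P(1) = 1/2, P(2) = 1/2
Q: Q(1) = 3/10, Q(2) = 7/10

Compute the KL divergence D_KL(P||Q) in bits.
0.1258 bits

D_KL(P||Q) = Σ P(x) log₂(P(x)/Q(x))

Computing term by term:
  P(1)·log₂(P(1)/Q(1)) = (1/2)·log₂((1/2)/(3/10)) = 0.36848
  P(2)·log₂(P(2)/Q(2)) = (1/2)·log₂((1/2)/(7/10)) = -0.24271

D_KL(P||Q) = 0.36848 - 0.24271 = 0.12577 ≈ 0.1258 bits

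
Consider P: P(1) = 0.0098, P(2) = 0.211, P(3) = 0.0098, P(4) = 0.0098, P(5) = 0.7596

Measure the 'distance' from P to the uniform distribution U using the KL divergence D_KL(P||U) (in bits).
1.3508 bits

U(i) = 1/5 for all i

D_KL(P||U) = Σ P(x) log₂(P(x) / (1/5))
           = Σ P(x) log₂(P(x)) + log₂(5)
           = log₂(5) - H(P)

H(P) = -Σ P(x) log₂(P(x)):
  -P(1)·log₂(P(1)) = -(0.0098)·log₂(0.0098) = 0.06540
  -P(2)·log₂(P(2)) = -(0.211)·log₂(0.211) = 0.47363
  -P(3)·log₂(P(3)) = -(0.0098)·log₂(0.0098) = 0.06540
  -P(4)·log₂(P(4)) = -(0.0098)·log₂(0.0098) = 0.06540
  -P(5)·log₂(P(5)) = -(0.7596)·log₂(0.7596) = 0.30132
H(P) = 0.06540 + 0.47363 + 0.06540 + 0.06540 + 0.30132 = 0.97115 bits

log₂(5) = 2.32193 bits

D_KL(P||U) = 2.32193 - 0.97115 = 1.35078 ≈ 1.3508 bits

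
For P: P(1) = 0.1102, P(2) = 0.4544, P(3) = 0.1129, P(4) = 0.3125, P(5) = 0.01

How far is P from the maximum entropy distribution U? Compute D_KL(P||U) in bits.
0.5081 bits

U(i) = 1/5 for all i

D_KL(P||U) = Σ P(x) log₂(P(x) / (1/5))
           = Σ P(x) log₂(P(x)) + log₂(5)
           = log₂(5) - H(P)

H(P) = -Σ P(x) log₂(P(x)):
  -P(1)·log₂(P(1)) = -(0.1102)·log₂(0.1102) = 0.35063
  -P(2)·log₂(P(2)) = -(0.4544)·log₂(0.4544) = 0.51709
  -P(3)·log₂(P(3)) = -(0.1129)·log₂(0.1129) = 0.35528
  -P(4)·log₂(P(4)) = -(0.3125)·log₂(0.3125) = 0.52440
  -P(5)·log₂(P(5)) = -(0.01)·log₂(0.01) = 0.06644
H(P) = 0.35063 + 0.51709 + 0.35528 + 0.52440 + 0.06644 = 1.81384 bits

log₂(5) = 2.32193 bits

D_KL(P||U) = 2.32193 - 1.81384 = 0.50809 ≈ 0.5081 bits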